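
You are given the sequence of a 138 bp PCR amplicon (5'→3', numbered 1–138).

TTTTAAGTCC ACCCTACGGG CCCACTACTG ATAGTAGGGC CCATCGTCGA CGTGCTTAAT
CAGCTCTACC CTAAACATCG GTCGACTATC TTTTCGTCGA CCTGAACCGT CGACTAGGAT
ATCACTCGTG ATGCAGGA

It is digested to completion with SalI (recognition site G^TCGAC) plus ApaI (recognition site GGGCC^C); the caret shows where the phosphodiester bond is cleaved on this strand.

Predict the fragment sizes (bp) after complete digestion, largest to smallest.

35, 29, 22, 19, 15, 13, 5 bp

SalI sites (GTCGAC) start at positions 46, 81, 96, 109.
SalI cuts after the first base of each site, so after positions 46, 81, 96, 109.
ApaI sites (GGGCCC) start at positions 18, 37.
ApaI cuts after base 5 of each site (before the last base), so after positions 22, 41.
Combined cut positions: 22, 41, 46, 81, 96, 109.
Linear molecule, 6 cuts → 7 fragments:
  1–22 → 22 bp
  23–41 → 19 bp
  42–46 → 5 bp
  47–81 → 35 bp
  82–96 → 15 bp
  97–109 → 13 bp
  110–138 → 29 bp
Sorted largest to smallest: 35, 29, 22, 19, 15, 13, 5 bp.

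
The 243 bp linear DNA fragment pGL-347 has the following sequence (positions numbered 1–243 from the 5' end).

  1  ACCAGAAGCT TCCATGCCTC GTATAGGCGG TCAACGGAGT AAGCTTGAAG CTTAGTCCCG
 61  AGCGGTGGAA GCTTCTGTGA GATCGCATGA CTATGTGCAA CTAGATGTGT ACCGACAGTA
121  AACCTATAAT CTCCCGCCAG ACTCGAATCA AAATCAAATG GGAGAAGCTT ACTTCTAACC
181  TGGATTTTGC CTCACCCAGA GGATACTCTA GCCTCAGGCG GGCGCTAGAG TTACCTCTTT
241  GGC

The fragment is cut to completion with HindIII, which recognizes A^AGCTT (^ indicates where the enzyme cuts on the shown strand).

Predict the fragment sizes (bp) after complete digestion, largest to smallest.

HindIII sites (AAGCTT) start at positions 6, 41, 48, 69, 165.
HindIII cuts after the first base of each site, so after positions 6, 41, 48, 69, 165.
Linear molecule, 5 cuts → 6 fragments:
  1–6 → 6 bp
  7–41 → 35 bp
  42–48 → 7 bp
  49–69 → 21 bp
  70–165 → 96 bp
  166–243 → 78 bp
Sorted largest to smallest: 96, 78, 35, 21, 7, 6 bp.

96, 78, 35, 21, 7, 6 bp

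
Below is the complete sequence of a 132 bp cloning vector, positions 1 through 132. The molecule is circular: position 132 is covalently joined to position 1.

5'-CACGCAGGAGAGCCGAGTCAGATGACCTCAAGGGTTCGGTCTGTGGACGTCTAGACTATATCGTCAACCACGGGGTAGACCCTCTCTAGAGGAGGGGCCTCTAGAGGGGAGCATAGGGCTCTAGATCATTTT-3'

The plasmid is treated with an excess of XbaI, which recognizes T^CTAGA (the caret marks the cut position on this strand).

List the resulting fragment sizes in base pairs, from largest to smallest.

XbaI sites (TCTAGA) start at positions 50, 85, 100, 120.
XbaI cuts after the first base of each site, so after positions 50, 85, 100, 120.
Circular molecule, 4 cuts → 4 fragments:
  51–85 → 35 bp
  86–100 → 15 bp
  101–120 → 20 bp
  121–132 then 1–50 → 12 + 50 = 62 bp
Sorted largest to smallest: 62, 35, 20, 15 bp.

62, 35, 20, 15 bp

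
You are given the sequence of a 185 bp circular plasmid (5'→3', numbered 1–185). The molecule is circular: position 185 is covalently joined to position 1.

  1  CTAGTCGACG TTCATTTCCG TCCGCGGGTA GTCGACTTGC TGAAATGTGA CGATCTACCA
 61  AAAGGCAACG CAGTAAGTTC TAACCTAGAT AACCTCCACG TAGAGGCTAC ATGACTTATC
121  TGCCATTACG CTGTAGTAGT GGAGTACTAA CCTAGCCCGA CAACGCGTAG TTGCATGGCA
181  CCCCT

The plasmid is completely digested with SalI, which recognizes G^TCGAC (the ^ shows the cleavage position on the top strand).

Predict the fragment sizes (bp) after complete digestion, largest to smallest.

158, 27 bp

SalI sites (GTCGAC) start at positions 4, 31.
SalI cuts after the first base of each site, so after positions 4, 31.
Circular molecule, 2 cuts → 2 fragments:
  5–31 → 27 bp
  32–185 then 1–4 → 154 + 4 = 158 bp
Sorted largest to smallest: 158, 27 bp.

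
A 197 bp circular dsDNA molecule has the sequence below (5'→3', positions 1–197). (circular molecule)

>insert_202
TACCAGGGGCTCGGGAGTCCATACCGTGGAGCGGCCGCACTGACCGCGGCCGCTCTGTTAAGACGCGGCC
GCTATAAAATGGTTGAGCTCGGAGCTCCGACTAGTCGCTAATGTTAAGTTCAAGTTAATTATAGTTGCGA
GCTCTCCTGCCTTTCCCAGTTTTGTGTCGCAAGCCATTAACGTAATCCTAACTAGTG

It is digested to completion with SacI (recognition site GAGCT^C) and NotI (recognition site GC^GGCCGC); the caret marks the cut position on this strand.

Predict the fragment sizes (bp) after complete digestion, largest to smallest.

86, 47, 23, 19, 15, 7 bp

SacI sites (GAGCTC) start at positions 85, 92, 139.
SacI cuts after base 5 of each site (before the last base), so after positions 89, 96, 143.
NotI sites (GCGGCCGC) start at positions 31, 46, 65.
NotI cuts after base 2 of each site, so after positions 32, 47, 66.
Combined cut positions: 32, 47, 66, 89, 96, 143.
Circular molecule, 6 cuts → 6 fragments:
  33–47 → 15 bp
  48–66 → 19 bp
  67–89 → 23 bp
  90–96 → 7 bp
  97–143 → 47 bp
  144–197 then 1–32 → 54 + 32 = 86 bp
Sorted largest to smallest: 86, 47, 23, 19, 15, 7 bp.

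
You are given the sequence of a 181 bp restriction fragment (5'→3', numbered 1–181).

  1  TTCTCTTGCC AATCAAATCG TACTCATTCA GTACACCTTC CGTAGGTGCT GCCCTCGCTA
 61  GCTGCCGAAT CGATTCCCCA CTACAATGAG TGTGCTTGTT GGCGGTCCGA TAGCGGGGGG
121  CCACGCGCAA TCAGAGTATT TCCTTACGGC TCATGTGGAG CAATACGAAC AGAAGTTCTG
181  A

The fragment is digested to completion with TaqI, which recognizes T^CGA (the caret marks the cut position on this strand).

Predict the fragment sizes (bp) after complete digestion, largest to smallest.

The TaqI site (TCGA) starts at position 70.
TaqI cuts after the first base of each site, so after position 70.
Linear molecule, 1 cut → 2 fragments:
  1–70 → 70 bp
  71–181 → 111 bp
Sorted largest to smallest: 111, 70 bp.

111, 70 bp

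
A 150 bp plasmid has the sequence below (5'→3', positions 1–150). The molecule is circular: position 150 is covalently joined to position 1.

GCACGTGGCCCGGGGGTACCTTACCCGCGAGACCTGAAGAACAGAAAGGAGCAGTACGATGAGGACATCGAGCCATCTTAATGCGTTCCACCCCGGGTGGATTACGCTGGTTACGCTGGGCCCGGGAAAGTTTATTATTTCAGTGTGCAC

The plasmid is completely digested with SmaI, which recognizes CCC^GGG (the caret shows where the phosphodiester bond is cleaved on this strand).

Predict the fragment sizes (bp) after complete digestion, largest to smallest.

SmaI sites (CCCGGG) start at positions 9, 92, 121.
SmaI cuts after base 3 of each site, so after positions 11, 94, 123.
Circular molecule, 3 cuts → 3 fragments:
  12–94 → 83 bp
  95–123 → 29 bp
  124–150 then 1–11 → 27 + 11 = 38 bp
Sorted largest to smallest: 83, 38, 29 bp.

83, 38, 29 bp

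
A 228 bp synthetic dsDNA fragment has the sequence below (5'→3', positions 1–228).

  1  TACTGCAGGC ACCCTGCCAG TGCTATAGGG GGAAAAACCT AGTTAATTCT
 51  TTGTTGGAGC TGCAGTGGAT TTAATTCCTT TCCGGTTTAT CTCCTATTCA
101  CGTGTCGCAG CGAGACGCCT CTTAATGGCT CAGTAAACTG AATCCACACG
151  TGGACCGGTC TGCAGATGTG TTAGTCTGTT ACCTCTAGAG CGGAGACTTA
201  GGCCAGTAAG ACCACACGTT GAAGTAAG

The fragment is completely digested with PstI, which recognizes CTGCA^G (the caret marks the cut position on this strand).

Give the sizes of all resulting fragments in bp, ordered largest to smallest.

100, 64, 57, 7 bp

PstI sites (CTGCAG) start at positions 3, 60, 160.
PstI cuts after base 5 of each site (before the last base), so after positions 7, 64, 164.
Linear molecule, 3 cuts → 4 fragments:
  1–7 → 7 bp
  8–64 → 57 bp
  65–164 → 100 bp
  165–228 → 64 bp
Sorted largest to smallest: 100, 64, 57, 7 bp.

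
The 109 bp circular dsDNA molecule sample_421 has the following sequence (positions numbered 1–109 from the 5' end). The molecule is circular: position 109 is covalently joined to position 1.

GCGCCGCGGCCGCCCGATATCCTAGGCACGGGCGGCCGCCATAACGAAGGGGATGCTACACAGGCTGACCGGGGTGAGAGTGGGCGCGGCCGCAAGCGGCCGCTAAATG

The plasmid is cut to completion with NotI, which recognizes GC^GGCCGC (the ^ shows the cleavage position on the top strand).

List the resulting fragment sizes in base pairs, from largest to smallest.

NotI sites (GCGGCCGC) start at positions 6, 32, 86, 96.
NotI cuts after base 2 of each site, so after positions 7, 33, 87, 97.
Circular molecule, 4 cuts → 4 fragments:
  8–33 → 26 bp
  34–87 → 54 bp
  88–97 → 10 bp
  98–109 then 1–7 → 12 + 7 = 19 bp
Sorted largest to smallest: 54, 26, 19, 10 bp.

54, 26, 19, 10 bp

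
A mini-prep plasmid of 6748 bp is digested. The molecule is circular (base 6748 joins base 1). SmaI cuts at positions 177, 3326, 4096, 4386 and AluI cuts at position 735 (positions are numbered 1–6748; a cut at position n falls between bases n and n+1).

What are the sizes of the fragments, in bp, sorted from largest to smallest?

2591, 2539, 770, 558, 290 bp

Combined cut positions (sorted): 177, 735, 3326, 4096, 4386.
Circular molecule, 5 cuts → 5 fragments:
  735 − 177 = 558 bp
  3326 − 735 = 2591 bp
  4096 − 3326 = 770 bp
  4386 − 4096 = 290 bp
  wrap: 6748 − 4386 + 177 = 2539 bp
Sorted largest to smallest: 2591, 2539, 770, 558, 290 bp.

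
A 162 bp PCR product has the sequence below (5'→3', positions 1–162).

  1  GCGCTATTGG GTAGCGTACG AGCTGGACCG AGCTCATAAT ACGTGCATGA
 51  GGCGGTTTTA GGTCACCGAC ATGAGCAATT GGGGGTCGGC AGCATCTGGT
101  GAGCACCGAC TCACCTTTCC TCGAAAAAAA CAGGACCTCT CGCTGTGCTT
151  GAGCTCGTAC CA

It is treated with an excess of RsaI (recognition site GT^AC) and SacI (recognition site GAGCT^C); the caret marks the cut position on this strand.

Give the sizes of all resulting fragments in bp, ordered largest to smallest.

121, 17, 17, 4, 3 bp

RsaI sites (GTAC) start at positions 16, 157.
RsaI cuts after base 2 of each site, so after positions 17, 158.
SacI sites (GAGCTC) start at positions 30, 151.
SacI cuts after base 5 of each site (before the last base), so after positions 34, 155.
Combined cut positions: 17, 34, 155, 158.
Linear molecule, 4 cuts → 5 fragments:
  1–17 → 17 bp
  18–34 → 17 bp
  35–155 → 121 bp
  156–158 → 3 bp
  159–162 → 4 bp
Sorted largest to smallest: 121, 17, 17, 4, 3 bp.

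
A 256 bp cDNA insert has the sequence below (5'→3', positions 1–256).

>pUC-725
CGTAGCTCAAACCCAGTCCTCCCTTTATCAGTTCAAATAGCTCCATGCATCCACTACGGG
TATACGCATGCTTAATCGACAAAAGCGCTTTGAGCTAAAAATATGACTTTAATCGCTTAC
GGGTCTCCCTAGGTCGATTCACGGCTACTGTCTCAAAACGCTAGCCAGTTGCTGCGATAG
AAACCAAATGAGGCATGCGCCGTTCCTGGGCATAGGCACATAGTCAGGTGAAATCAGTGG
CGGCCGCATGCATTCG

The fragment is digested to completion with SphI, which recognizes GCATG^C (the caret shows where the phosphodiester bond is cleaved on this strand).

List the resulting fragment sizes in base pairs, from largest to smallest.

SphI sites (GCATGC) start at positions 66, 193, 246.
SphI cuts after base 5 of each site (before the last base), so after positions 70, 197, 250.
Linear molecule, 3 cuts → 4 fragments:
  1–70 → 70 bp
  71–197 → 127 bp
  198–250 → 53 bp
  251–256 → 6 bp
Sorted largest to smallest: 127, 70, 53, 6 bp.

127, 70, 53, 6 bp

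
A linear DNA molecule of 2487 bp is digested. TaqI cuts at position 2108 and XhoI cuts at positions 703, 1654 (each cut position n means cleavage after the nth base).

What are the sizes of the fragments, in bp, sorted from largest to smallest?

Combined cut positions (sorted): 703, 1654, 2108.
Linear molecule, 3 cuts → 4 fragments:
  703 − 0 = 703 bp
  1654 − 703 = 951 bp
  2108 − 1654 = 454 bp
  2487 − 2108 = 379 bp
Sorted largest to smallest: 951, 703, 454, 379 bp.

951, 703, 454, 379 bp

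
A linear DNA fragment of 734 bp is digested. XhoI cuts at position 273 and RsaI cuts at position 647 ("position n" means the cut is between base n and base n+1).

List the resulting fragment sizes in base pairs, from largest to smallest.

Combined cut positions (sorted): 273, 647.
Linear molecule, 2 cuts → 3 fragments:
  273 − 0 = 273 bp
  647 − 273 = 374 bp
  734 − 647 = 87 bp
Sorted largest to smallest: 374, 273, 87 bp.

374, 273, 87 bp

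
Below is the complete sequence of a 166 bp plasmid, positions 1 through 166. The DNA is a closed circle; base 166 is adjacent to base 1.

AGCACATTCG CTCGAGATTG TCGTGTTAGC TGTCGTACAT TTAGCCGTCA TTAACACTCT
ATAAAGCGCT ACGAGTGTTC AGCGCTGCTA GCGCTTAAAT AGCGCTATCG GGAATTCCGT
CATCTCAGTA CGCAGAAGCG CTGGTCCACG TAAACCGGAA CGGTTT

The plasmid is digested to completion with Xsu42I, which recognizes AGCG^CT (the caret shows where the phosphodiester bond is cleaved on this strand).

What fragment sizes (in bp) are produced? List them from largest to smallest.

94, 36, 16, 11, 9 bp

Xsu42I sites (AGCGCT) start at positions 65, 81, 90, 101, 137.
Xsu42I cuts after base 4 of each site, so after positions 68, 84, 93, 104, 140.
Circular molecule, 5 cuts → 5 fragments:
  69–84 → 16 bp
  85–93 → 9 bp
  94–104 → 11 bp
  105–140 → 36 bp
  141–166 then 1–68 → 26 + 68 = 94 bp
Sorted largest to smallest: 94, 36, 16, 11, 9 bp.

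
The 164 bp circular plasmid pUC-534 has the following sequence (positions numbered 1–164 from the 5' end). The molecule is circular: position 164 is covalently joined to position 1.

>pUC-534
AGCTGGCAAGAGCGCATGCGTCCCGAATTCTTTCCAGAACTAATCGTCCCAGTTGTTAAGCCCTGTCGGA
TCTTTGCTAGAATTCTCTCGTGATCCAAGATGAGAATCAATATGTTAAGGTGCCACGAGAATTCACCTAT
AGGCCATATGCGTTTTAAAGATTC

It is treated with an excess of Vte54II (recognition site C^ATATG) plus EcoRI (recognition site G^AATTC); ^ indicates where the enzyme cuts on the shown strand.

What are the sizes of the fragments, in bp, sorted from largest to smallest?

55, 49, 44, 16 bp

The Vte54II site (CATATG) starts at position 145.
Vte54II cuts after the first base of each site, so after position 145.
EcoRI sites (GAATTC) start at positions 25, 80, 129.
EcoRI cuts after the first base of each site, so after positions 25, 80, 129.
Combined cut positions: 25, 80, 129, 145.
Circular molecule, 4 cuts → 4 fragments:
  26–80 → 55 bp
  81–129 → 49 bp
  130–145 → 16 bp
  146–164 then 1–25 → 19 + 25 = 44 bp
Sorted largest to smallest: 55, 49, 44, 16 bp.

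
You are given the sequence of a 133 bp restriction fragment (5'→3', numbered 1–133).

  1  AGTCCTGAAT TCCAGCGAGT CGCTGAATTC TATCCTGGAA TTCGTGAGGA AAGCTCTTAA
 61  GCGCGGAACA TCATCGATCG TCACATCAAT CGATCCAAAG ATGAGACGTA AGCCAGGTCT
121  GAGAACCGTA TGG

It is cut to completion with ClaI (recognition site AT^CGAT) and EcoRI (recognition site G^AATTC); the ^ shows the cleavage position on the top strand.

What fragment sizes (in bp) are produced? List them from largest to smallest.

43, 36, 18, 16, 13, 7 bp

ClaI sites (ATCGAT) start at positions 73, 89.
ClaI cuts after base 2 of each site, so after positions 74, 90.
EcoRI sites (GAATTC) start at positions 7, 25, 38.
EcoRI cuts after the first base of each site, so after positions 7, 25, 38.
Combined cut positions: 7, 25, 38, 74, 90.
Linear molecule, 5 cuts → 6 fragments:
  1–7 → 7 bp
  8–25 → 18 bp
  26–38 → 13 bp
  39–74 → 36 bp
  75–90 → 16 bp
  91–133 → 43 bp
Sorted largest to smallest: 43, 36, 18, 16, 13, 7 bp.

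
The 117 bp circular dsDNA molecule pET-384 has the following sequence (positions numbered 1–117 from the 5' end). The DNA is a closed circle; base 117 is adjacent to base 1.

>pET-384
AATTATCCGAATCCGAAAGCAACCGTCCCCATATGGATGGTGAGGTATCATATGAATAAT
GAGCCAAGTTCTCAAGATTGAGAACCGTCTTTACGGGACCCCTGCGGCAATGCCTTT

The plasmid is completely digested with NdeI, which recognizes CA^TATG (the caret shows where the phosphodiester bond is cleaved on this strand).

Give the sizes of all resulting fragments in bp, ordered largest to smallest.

98, 19 bp

NdeI sites (CATATG) start at positions 30, 49.
NdeI cuts after base 2 of each site, so after positions 31, 50.
Circular molecule, 2 cuts → 2 fragments:
  32–50 → 19 bp
  51–117 then 1–31 → 67 + 31 = 98 bp
Sorted largest to smallest: 98, 19 bp.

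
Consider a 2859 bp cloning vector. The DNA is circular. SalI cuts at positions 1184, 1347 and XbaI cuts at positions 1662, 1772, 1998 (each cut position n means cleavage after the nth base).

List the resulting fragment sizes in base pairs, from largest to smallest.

2045, 315, 226, 163, 110 bp

Combined cut positions (sorted): 1184, 1347, 1662, 1772, 1998.
Circular molecule, 5 cuts → 5 fragments:
  1347 − 1184 = 163 bp
  1662 − 1347 = 315 bp
  1772 − 1662 = 110 bp
  1998 − 1772 = 226 bp
  wrap: 2859 − 1998 + 1184 = 2045 bp
Sorted largest to smallest: 2045, 315, 226, 163, 110 bp.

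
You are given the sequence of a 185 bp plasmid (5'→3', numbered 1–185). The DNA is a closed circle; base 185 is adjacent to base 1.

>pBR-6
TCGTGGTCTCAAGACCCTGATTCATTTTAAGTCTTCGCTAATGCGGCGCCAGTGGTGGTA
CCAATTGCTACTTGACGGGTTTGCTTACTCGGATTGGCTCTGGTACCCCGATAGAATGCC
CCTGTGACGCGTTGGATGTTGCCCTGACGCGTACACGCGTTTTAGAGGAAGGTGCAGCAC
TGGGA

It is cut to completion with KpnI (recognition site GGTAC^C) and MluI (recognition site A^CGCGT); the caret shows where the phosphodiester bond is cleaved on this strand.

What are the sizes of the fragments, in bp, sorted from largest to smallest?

KpnI sites (GGTACC) start at positions 57, 102.
KpnI cuts after base 5 of each site (before the last base), so after positions 61, 106.
MluI sites (ACGCGT) start at positions 127, 147, 155.
MluI cuts after the first base of each site, so after positions 127, 147, 155.
Combined cut positions: 61, 106, 127, 147, 155.
Circular molecule, 5 cuts → 5 fragments:
  62–106 → 45 bp
  107–127 → 21 bp
  128–147 → 20 bp
  148–155 → 8 bp
  156–185 then 1–61 → 30 + 61 = 91 bp
Sorted largest to smallest: 91, 45, 21, 20, 8 bp.

91, 45, 21, 20, 8 bp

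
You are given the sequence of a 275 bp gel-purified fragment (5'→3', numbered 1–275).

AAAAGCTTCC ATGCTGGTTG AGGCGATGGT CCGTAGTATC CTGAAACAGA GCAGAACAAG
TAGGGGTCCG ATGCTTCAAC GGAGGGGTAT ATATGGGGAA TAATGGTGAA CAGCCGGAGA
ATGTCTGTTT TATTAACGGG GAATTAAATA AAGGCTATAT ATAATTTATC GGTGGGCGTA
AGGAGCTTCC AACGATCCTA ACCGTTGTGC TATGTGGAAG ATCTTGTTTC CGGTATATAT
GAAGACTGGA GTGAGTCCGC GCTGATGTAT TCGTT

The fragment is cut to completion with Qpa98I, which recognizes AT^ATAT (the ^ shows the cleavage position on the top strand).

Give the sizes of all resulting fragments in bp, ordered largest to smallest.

90, 78, 68, 39 bp

Qpa98I sites (ATATAT) start at positions 89, 157, 235.
Qpa98I cuts after base 2 of each site, so after positions 90, 158, 236.
Linear molecule, 3 cuts → 4 fragments:
  1–90 → 90 bp
  91–158 → 68 bp
  159–236 → 78 bp
  237–275 → 39 bp
Sorted largest to smallest: 90, 78, 68, 39 bp.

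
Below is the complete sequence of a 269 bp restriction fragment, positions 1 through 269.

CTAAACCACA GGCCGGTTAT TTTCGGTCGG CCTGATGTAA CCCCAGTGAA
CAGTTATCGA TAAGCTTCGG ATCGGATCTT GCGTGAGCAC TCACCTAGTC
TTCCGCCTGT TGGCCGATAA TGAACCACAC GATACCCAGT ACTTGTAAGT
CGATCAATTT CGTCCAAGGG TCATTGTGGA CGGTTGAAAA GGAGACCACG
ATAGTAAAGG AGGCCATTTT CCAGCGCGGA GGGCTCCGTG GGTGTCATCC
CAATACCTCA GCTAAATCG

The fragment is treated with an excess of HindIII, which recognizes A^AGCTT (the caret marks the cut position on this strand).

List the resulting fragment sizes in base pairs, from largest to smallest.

The HindIII site (AAGCTT) starts at position 62.
HindIII cuts after the first base of each site, so after position 62.
Linear molecule, 1 cut → 2 fragments:
  1–62 → 62 bp
  63–269 → 207 bp
Sorted largest to smallest: 207, 62 bp.

207, 62 bp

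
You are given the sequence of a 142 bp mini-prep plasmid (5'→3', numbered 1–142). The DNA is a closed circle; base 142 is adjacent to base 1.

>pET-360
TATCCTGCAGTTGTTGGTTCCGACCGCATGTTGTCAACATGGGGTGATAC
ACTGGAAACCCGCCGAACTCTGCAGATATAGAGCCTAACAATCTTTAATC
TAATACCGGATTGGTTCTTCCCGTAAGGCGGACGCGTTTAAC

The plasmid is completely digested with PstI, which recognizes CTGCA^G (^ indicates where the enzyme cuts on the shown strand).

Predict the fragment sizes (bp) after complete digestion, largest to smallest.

PstI sites (CTGCAG) start at positions 5, 70.
PstI cuts after base 5 of each site (before the last base), so after positions 9, 74.
Circular molecule, 2 cuts → 2 fragments:
  10–74 → 65 bp
  75–142 then 1–9 → 68 + 9 = 77 bp
Sorted largest to smallest: 77, 65 bp.

77, 65 bp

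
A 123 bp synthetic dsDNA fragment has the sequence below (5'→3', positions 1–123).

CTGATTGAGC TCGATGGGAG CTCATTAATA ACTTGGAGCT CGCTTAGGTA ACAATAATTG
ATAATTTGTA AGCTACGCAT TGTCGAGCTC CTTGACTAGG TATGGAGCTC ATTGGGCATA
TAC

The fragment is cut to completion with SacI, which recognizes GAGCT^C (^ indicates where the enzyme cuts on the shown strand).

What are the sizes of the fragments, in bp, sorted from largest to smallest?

49, 20, 18, 14, 11, 11 bp

SacI sites (GAGCTC) start at positions 7, 18, 36, 85, 105.
SacI cuts after base 5 of each site (before the last base), so after positions 11, 22, 40, 89, 109.
Linear molecule, 5 cuts → 6 fragments:
  1–11 → 11 bp
  12–22 → 11 bp
  23–40 → 18 bp
  41–89 → 49 bp
  90–109 → 20 bp
  110–123 → 14 bp
Sorted largest to smallest: 49, 20, 18, 14, 11, 11 bp.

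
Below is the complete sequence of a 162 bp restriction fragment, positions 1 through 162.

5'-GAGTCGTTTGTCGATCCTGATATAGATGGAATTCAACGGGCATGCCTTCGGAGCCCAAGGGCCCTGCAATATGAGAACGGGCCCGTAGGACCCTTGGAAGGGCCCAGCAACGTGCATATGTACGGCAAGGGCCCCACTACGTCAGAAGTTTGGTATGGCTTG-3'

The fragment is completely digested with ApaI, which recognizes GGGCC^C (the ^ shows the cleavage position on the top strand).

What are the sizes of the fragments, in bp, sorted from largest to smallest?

ApaI sites (GGGCCC) start at positions 59, 79, 100, 129.
ApaI cuts after base 5 of each site (before the last base), so after positions 63, 83, 104, 133.
Linear molecule, 4 cuts → 5 fragments:
  1–63 → 63 bp
  64–83 → 20 bp
  84–104 → 21 bp
  105–133 → 29 bp
  134–162 → 29 bp
Sorted largest to smallest: 63, 29, 29, 21, 20 bp.

63, 29, 29, 21, 20 bp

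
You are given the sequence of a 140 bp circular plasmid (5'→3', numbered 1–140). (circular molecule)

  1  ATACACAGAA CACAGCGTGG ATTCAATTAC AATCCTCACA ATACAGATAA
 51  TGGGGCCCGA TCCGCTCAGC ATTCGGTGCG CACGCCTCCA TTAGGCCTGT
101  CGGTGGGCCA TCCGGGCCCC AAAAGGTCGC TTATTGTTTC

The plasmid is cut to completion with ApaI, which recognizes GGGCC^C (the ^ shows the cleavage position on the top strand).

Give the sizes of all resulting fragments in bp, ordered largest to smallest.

ApaI sites (GGGCCC) start at positions 53, 114.
ApaI cuts after base 5 of each site (before the last base), so after positions 57, 118.
Circular molecule, 2 cuts → 2 fragments:
  58–118 → 61 bp
  119–140 then 1–57 → 22 + 57 = 79 bp
Sorted largest to smallest: 79, 61 bp.

79, 61 bp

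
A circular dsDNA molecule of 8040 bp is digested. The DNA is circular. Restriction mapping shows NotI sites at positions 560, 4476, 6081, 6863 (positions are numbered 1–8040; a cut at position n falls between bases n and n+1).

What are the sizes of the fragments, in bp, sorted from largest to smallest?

3916, 1737, 1605, 782 bp

Circular molecule, 4 cuts → 4 fragments:
  4476 − 560 = 3916 bp
  6081 − 4476 = 1605 bp
  6863 − 6081 = 782 bp
  wrap: 8040 − 6863 + 560 = 1737 bp
Sorted largest to smallest: 3916, 1737, 1605, 782 bp.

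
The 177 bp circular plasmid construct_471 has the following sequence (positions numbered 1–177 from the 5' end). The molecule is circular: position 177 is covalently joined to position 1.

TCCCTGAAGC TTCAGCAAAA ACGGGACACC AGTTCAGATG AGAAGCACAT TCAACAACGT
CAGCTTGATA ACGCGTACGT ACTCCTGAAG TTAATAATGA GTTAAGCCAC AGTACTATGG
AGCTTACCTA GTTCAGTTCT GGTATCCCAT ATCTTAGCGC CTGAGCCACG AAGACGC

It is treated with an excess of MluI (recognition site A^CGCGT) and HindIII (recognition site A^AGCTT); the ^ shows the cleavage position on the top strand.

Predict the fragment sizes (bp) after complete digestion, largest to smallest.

The MluI site (ACGCGT) starts at position 71.
MluI cuts after the first base of each site, so after position 71.
The HindIII site (AAGCTT) starts at position 7.
HindIII cuts after the first base of each site, so after position 7.
Combined cut positions: 7, 71.
Circular molecule, 2 cuts → 2 fragments:
  8–71 → 64 bp
  72–177 then 1–7 → 106 + 7 = 113 bp
Sorted largest to smallest: 113, 64 bp.

113, 64 bp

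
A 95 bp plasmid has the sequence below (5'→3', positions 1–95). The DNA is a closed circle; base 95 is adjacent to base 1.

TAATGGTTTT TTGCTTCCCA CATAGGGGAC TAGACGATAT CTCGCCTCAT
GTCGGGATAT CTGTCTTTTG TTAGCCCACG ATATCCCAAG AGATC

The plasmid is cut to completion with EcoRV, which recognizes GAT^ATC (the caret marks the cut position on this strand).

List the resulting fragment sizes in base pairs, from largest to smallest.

EcoRV sites (GATATC) start at positions 36, 56, 80.
EcoRV cuts after base 3 of each site, so after positions 38, 58, 82.
Circular molecule, 3 cuts → 3 fragments:
  39–58 → 20 bp
  59–82 → 24 bp
  83–95 then 1–38 → 13 + 38 = 51 bp
Sorted largest to smallest: 51, 24, 20 bp.

51, 24, 20 bp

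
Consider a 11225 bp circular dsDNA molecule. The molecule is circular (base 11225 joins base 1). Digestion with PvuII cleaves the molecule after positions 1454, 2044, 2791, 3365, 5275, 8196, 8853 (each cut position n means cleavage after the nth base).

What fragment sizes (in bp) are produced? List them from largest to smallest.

Circular molecule, 7 cuts → 7 fragments:
  2044 − 1454 = 590 bp
  2791 − 2044 = 747 bp
  3365 − 2791 = 574 bp
  5275 − 3365 = 1910 bp
  8196 − 5275 = 2921 bp
  8853 − 8196 = 657 bp
  wrap: 11225 − 8853 + 1454 = 3826 bp
Sorted largest to smallest: 3826, 2921, 1910, 747, 657, 590, 574 bp.

3826, 2921, 1910, 747, 657, 590, 574 bp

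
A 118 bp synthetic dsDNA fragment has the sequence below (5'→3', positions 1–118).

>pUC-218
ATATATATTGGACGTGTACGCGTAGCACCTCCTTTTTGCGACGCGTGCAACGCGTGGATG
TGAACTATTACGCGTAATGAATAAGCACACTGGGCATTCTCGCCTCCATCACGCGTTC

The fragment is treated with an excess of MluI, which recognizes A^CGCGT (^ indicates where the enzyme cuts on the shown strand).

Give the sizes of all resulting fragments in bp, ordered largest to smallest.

41, 23, 20, 18, 9, 7 bp

MluI sites (ACGCGT) start at positions 18, 41, 50, 70, 111.
MluI cuts after the first base of each site, so after positions 18, 41, 50, 70, 111.
Linear molecule, 5 cuts → 6 fragments:
  1–18 → 18 bp
  19–41 → 23 bp
  42–50 → 9 bp
  51–70 → 20 bp
  71–111 → 41 bp
  112–118 → 7 bp
Sorted largest to smallest: 41, 23, 20, 18, 9, 7 bp.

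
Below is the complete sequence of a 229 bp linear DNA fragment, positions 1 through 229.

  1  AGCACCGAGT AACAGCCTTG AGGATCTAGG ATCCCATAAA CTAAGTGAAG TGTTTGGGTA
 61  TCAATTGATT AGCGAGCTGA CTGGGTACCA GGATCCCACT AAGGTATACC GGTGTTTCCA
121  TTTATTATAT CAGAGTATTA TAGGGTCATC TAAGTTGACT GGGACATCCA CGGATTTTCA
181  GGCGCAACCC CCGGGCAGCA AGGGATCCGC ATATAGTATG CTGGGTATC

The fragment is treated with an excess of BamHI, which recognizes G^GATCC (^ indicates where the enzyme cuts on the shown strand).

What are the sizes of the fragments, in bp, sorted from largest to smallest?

112, 62, 29, 26 bp

BamHI sites (GGATCC) start at positions 29, 91, 203.
BamHI cuts after the first base of each site, so after positions 29, 91, 203.
Linear molecule, 3 cuts → 4 fragments:
  1–29 → 29 bp
  30–91 → 62 bp
  92–203 → 112 bp
  204–229 → 26 bp
Sorted largest to smallest: 112, 62, 29, 26 bp.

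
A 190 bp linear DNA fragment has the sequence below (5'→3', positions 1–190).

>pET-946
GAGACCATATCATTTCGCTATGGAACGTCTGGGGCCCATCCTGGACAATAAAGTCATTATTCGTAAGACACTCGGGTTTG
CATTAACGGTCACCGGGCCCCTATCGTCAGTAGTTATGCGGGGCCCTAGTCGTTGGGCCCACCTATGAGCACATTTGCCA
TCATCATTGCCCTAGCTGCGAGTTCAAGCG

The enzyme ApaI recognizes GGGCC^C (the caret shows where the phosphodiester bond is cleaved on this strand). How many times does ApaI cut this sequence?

4

GGGCCC occurs starting at positions 32, 95, 121, 135.
ApaI cuts at 4 sites.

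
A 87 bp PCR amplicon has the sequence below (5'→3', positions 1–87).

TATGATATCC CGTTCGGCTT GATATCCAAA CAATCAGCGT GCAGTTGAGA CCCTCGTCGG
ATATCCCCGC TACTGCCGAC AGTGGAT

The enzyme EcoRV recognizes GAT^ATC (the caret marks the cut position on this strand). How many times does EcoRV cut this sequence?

GATATC occurs starting at positions 4, 21, 60.
EcoRV cuts at 3 sites.

3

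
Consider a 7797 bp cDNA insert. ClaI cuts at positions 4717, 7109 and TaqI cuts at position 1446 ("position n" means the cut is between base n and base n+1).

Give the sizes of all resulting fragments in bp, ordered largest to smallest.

3271, 2392, 1446, 688 bp

Combined cut positions (sorted): 1446, 4717, 7109.
Linear molecule, 3 cuts → 4 fragments:
  1446 − 0 = 1446 bp
  4717 − 1446 = 3271 bp
  7109 − 4717 = 2392 bp
  7797 − 7109 = 688 bp
Sorted largest to smallest: 3271, 2392, 1446, 688 bp.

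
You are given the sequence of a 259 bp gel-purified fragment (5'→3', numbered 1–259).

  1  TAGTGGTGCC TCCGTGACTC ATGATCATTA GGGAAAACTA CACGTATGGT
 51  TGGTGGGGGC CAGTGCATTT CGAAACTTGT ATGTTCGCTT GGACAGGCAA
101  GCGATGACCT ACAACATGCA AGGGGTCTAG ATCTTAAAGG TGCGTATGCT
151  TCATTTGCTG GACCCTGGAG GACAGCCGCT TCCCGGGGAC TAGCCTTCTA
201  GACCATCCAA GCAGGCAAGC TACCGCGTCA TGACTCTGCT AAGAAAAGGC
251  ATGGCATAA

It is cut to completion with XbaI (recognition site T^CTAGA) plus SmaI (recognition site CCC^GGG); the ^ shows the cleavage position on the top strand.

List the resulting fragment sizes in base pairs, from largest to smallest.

XbaI sites (TCTAGA) start at positions 126, 197.
XbaI cuts after the first base of each site, so after positions 126, 197.
The SmaI site (CCCGGG) starts at position 182.
SmaI cuts after base 3 of each site, so after position 184.
Combined cut positions: 126, 184, 197.
Linear molecule, 3 cuts → 4 fragments:
  1–126 → 126 bp
  127–184 → 58 bp
  185–197 → 13 bp
  198–259 → 62 bp
Sorted largest to smallest: 126, 62, 58, 13 bp.

126, 62, 58, 13 bp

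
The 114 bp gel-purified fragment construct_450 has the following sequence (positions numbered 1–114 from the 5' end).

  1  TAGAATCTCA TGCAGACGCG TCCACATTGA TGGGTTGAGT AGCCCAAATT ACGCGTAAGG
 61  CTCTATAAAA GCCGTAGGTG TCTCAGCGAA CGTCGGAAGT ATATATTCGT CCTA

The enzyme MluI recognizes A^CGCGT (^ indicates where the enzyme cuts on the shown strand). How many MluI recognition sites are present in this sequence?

2

ACGCGT occurs starting at positions 16, 51.
MluI cuts at 2 sites.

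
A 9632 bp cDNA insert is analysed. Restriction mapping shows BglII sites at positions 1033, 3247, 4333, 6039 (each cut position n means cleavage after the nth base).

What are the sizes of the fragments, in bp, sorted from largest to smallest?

Linear molecule, 4 cuts → 5 fragments:
  1033 − 0 = 1033 bp
  3247 − 1033 = 2214 bp
  4333 − 3247 = 1086 bp
  6039 − 4333 = 1706 bp
  9632 − 6039 = 3593 bp
Sorted largest to smallest: 3593, 2214, 1706, 1086, 1033 bp.

3593, 2214, 1706, 1086, 1033 bp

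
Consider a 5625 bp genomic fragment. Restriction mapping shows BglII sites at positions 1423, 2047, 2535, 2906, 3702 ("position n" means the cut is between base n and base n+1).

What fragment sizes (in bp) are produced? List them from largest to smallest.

1923, 1423, 796, 624, 488, 371 bp

Linear molecule, 5 cuts → 6 fragments:
  1423 − 0 = 1423 bp
  2047 − 1423 = 624 bp
  2535 − 2047 = 488 bp
  2906 − 2535 = 371 bp
  3702 − 2906 = 796 bp
  5625 − 3702 = 1923 bp
Sorted largest to smallest: 1923, 1423, 796, 624, 488, 371 bp.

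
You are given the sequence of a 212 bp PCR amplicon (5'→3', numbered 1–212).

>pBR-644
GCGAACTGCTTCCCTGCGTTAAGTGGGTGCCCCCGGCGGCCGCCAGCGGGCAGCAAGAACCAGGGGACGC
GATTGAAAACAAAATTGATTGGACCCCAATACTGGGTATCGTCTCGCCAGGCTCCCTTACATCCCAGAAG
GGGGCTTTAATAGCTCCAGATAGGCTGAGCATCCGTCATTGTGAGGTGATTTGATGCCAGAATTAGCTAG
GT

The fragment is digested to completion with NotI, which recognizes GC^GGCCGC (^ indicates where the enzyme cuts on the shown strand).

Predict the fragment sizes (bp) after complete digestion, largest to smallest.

175, 37 bp

The NotI site (GCGGCCGC) starts at position 36.
NotI cuts after base 2 of each site, so after position 37.
Linear molecule, 1 cut → 2 fragments:
  1–37 → 37 bp
  38–212 → 175 bp
Sorted largest to smallest: 175, 37 bp.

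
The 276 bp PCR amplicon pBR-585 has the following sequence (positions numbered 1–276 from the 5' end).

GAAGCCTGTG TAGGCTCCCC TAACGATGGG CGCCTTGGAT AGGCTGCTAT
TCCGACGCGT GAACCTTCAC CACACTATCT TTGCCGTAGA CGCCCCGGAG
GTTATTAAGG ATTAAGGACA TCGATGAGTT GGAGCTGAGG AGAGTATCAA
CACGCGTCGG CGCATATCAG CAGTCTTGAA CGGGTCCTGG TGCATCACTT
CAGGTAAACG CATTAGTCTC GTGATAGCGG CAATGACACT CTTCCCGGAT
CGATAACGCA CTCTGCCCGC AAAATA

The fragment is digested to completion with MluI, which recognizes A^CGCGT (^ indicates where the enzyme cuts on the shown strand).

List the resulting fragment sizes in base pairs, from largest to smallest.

MluI sites (ACGCGT) start at positions 55, 152.
MluI cuts after the first base of each site, so after positions 55, 152.
Linear molecule, 2 cuts → 3 fragments:
  1–55 → 55 bp
  56–152 → 97 bp
  153–276 → 124 bp
Sorted largest to smallest: 124, 97, 55 bp.

124, 97, 55 bp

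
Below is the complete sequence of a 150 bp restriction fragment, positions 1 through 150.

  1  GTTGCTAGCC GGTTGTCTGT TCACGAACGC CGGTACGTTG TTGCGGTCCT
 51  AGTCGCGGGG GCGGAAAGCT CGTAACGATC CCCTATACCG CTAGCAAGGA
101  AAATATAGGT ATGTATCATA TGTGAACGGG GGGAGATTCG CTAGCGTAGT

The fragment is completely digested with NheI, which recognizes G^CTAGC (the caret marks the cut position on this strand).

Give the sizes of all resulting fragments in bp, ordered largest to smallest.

86, 50, 10, 4 bp

NheI sites (GCTAGC) start at positions 4, 90, 140.
NheI cuts after the first base of each site, so after positions 4, 90, 140.
Linear molecule, 3 cuts → 4 fragments:
  1–4 → 4 bp
  5–90 → 86 bp
  91–140 → 50 bp
  141–150 → 10 bp
Sorted largest to smallest: 86, 50, 10, 4 bp.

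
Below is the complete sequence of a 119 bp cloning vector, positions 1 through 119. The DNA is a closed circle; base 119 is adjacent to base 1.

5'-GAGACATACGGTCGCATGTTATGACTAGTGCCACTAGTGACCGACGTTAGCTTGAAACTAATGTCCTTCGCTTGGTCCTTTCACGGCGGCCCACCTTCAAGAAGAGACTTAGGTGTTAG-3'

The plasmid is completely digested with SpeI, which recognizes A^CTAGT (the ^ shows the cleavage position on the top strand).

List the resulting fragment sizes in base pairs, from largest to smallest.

SpeI sites (ACTAGT) start at positions 24, 33.
SpeI cuts after the first base of each site, so after positions 24, 33.
Circular molecule, 2 cuts → 2 fragments:
  25–33 → 9 bp
  34–119 then 1–24 → 86 + 24 = 110 bp
Sorted largest to smallest: 110, 9 bp.

110, 9 bp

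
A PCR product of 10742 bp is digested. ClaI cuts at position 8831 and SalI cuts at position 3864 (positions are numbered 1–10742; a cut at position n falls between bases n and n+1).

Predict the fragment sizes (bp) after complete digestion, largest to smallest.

Combined cut positions (sorted): 3864, 8831.
Linear molecule, 2 cuts → 3 fragments:
  3864 − 0 = 3864 bp
  8831 − 3864 = 4967 bp
  10742 − 8831 = 1911 bp
Sorted largest to smallest: 4967, 3864, 1911 bp.

4967, 3864, 1911 bp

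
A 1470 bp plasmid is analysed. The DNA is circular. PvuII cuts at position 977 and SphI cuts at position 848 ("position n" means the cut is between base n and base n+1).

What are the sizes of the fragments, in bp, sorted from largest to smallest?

1341, 129 bp

Combined cut positions (sorted): 848, 977.
Circular molecule, 2 cuts → 2 fragments:
  977 − 848 = 129 bp
  wrap: 1470 − 977 + 848 = 1341 bp
Sorted largest to smallest: 1341, 129 bp.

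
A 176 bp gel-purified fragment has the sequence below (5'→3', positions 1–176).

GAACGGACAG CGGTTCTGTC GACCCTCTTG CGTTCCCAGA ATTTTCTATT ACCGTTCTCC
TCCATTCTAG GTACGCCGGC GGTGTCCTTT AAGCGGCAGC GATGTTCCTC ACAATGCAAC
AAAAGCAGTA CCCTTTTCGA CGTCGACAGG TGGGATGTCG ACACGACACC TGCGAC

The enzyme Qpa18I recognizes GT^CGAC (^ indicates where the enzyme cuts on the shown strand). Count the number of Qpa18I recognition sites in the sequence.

3

GTCGAC occurs starting at positions 18, 142, 157.
Qpa18I cuts at 3 sites.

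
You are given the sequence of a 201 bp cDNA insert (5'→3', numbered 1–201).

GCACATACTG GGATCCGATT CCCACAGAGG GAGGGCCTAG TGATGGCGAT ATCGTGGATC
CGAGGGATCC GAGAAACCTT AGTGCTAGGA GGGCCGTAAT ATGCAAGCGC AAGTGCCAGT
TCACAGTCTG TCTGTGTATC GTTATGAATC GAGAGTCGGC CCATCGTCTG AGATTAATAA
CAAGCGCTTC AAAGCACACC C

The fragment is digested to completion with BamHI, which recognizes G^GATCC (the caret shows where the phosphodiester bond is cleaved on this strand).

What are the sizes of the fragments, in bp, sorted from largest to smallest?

BamHI sites (GGATCC) start at positions 11, 56, 65.
BamHI cuts after the first base of each site, so after positions 11, 56, 65.
Linear molecule, 3 cuts → 4 fragments:
  1–11 → 11 bp
  12–56 → 45 bp
  57–65 → 9 bp
  66–201 → 136 bp
Sorted largest to smallest: 136, 45, 11, 9 bp.

136, 45, 11, 9 bp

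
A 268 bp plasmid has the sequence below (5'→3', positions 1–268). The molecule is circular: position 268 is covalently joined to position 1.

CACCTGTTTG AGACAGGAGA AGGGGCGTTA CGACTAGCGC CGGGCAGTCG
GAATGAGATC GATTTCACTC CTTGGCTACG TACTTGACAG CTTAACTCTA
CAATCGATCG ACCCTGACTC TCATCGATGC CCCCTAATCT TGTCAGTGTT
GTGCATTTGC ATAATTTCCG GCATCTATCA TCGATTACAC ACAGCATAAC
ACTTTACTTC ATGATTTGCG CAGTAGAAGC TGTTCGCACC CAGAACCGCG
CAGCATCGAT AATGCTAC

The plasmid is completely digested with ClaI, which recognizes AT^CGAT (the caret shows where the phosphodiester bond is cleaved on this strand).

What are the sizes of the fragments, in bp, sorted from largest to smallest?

75, 71, 57, 45, 20 bp

ClaI sites (ATCGAT) start at positions 58, 103, 123, 180, 255.
ClaI cuts after base 2 of each site, so after positions 59, 104, 124, 181, 256.
Circular molecule, 5 cuts → 5 fragments:
  60–104 → 45 bp
  105–124 → 20 bp
  125–181 → 57 bp
  182–256 → 75 bp
  257–268 then 1–59 → 12 + 59 = 71 bp
Sorted largest to smallest: 75, 71, 57, 45, 20 bp.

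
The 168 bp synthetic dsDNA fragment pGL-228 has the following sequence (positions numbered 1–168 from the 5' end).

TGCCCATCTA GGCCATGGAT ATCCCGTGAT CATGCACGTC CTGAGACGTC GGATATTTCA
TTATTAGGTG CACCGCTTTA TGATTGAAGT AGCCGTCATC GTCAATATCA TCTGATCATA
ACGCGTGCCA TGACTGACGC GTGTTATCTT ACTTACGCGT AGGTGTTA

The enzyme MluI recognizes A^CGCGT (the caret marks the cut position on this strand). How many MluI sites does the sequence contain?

ACGCGT occurs starting at positions 121, 137, 155.
MluI cuts at 3 sites.

3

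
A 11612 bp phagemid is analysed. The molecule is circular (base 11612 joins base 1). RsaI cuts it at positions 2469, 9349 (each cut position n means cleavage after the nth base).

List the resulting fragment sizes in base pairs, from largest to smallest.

6880, 4732 bp

Circular molecule, 2 cuts → 2 fragments:
  9349 − 2469 = 6880 bp
  wrap: 11612 − 9349 + 2469 = 4732 bp
Sorted largest to smallest: 6880, 4732 bp.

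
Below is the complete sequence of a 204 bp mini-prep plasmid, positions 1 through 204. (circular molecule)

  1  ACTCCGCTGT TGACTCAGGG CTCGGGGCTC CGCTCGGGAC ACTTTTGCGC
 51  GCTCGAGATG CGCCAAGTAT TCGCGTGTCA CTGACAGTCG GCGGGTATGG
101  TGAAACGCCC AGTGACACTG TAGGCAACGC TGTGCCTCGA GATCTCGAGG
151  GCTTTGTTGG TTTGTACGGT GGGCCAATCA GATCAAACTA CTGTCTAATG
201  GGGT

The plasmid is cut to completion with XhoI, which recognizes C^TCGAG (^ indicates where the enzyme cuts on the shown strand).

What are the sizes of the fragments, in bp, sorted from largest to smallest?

XhoI sites (CTCGAG) start at positions 52, 136, 144.
XhoI cuts after the first base of each site, so after positions 52, 136, 144.
Circular molecule, 3 cuts → 3 fragments:
  53–136 → 84 bp
  137–144 → 8 bp
  145–204 then 1–52 → 60 + 52 = 112 bp
Sorted largest to smallest: 112, 84, 8 bp.

112, 84, 8 bp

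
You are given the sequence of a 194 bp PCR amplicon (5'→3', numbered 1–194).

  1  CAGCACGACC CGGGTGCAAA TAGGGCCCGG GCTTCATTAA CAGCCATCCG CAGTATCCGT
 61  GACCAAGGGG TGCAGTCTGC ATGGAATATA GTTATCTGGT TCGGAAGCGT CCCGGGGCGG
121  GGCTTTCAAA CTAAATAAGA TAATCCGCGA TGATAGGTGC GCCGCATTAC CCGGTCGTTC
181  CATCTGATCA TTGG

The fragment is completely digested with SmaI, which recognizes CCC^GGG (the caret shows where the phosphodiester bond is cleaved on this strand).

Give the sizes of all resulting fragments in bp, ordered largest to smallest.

85, 81, 17, 11 bp

SmaI sites (CCCGGG) start at positions 9, 26, 111.
SmaI cuts after base 3 of each site, so after positions 11, 28, 113.
Linear molecule, 3 cuts → 4 fragments:
  1–11 → 11 bp
  12–28 → 17 bp
  29–113 → 85 bp
  114–194 → 81 bp
Sorted largest to smallest: 85, 81, 17, 11 bp.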